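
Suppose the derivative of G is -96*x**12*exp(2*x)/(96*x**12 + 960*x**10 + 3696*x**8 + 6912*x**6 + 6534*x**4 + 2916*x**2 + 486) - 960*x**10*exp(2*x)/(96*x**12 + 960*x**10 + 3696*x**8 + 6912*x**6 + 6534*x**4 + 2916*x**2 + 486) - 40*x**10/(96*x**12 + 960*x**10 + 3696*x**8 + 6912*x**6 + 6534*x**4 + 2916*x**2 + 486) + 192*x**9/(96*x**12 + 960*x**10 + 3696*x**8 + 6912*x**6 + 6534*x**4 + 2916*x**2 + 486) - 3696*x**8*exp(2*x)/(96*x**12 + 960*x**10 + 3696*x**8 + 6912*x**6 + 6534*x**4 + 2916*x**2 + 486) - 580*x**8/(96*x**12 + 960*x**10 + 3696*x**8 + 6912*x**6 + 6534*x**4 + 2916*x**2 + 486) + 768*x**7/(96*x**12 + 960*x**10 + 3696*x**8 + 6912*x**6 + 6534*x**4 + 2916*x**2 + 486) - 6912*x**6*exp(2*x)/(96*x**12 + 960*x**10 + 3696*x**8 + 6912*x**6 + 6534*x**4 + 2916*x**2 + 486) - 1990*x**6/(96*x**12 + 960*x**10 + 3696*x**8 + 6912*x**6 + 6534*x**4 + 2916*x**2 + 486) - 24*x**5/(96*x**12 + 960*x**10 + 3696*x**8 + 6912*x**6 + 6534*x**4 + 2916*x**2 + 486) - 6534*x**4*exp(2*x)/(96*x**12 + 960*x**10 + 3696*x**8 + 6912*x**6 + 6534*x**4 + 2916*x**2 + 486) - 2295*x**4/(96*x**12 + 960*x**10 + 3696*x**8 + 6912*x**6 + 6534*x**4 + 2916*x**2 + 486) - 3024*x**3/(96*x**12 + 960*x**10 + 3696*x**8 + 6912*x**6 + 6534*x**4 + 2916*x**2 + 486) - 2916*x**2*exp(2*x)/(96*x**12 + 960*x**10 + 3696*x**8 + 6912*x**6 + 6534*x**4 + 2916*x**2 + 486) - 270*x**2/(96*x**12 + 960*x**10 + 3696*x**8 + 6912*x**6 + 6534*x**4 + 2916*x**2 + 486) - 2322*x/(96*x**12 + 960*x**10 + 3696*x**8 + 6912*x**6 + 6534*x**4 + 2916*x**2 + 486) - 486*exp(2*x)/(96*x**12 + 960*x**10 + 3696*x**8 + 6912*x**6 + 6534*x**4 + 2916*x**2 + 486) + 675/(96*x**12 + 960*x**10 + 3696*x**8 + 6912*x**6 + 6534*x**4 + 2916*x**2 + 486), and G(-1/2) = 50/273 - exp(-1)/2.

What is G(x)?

The integrand splits into summands that can be handled one at a time.
A general antiderivative is (-2*x/3 - 1)/(2*x**2 + 6) + (3*x/2 + 3/2)/(2*x**2 + 1) - exp(2*x)/2 - 5/(2*(2*x**2 + 3)) + C.
The condition gives C = 50/273 - exp(-1)/2 - (-173/546 - exp(-1)/2) = 1/2.
So G(x) = ((-2*x - 3)*(2*x**2 + 1)*(2*x**2 + 3) + 9*(x + 1)*(x**2 + 3)*(2*x**2 + 3) - 3*(x**2 + 3)*(2*x**2 + 1)*(2*x**2 + 3)*exp(2*x) + 3*(x**2 + 3)*(2*x**2 + 1)*(2*x**2 + 3) - 15*(x**2 + 3)*(2*x**2 + 1))/(6*(x**2 + 3)*(2*x**2 + 1)*(2*x**2 + 3)).
Check: d/dx[((-2*x - 3)*(2*x**2 + 1)*(2*x**2 + 3) + 9*(x + 1)*(x**2 + 3)*(2*x**2 + 3) - 3*(x**2 + 3)*(2*x**2 + 1)*(2*x**2 + 3)*exp(2*x) + 3*(x**2 + 3)*(2*x**2 + 1)*(2*x**2 + 3) - 15*(x**2 + 3)*(2*x**2 + 1))/(6*(x**2 + 3)*(2*x**2 + 1)*(2*x**2 + 3))] = (-96*x**12*exp(2*x) - 960*x**10*exp(2*x) - 40*x**10 + 192*x**9 - 3696*x**8*exp(2*x) - 580*x**8 + 768*x**7 - 6912*x**6*exp(2*x) - 1990*x**6 - 24*x**5 - 6534*x**4*exp(2*x) - 2295*x**4 - 3024*x**3 - 2916*x**2*exp(2*x) - 270*x**2 - 2322*x - 486*exp(2*x) + 675)/(96*x**12 + 960*x**10 + 3696*x**8 + 6912*x**6 + 6534*x**4 + 2916*x**2 + 486), which equals G'(x).

G(x) = ((-2*x - 3)*(2*x**2 + 1)*(2*x**2 + 3) + 9*(x + 1)*(x**2 + 3)*(2*x**2 + 3) - 3*(x**2 + 3)*(2*x**2 + 1)*(2*x**2 + 3)*exp(2*x) + 3*(x**2 + 3)*(2*x**2 + 1)*(2*x**2 + 3) - 15*(x**2 + 3)*(2*x**2 + 1))/(6*(x**2 + 3)*(2*x**2 + 1)*(2*x**2 + 3))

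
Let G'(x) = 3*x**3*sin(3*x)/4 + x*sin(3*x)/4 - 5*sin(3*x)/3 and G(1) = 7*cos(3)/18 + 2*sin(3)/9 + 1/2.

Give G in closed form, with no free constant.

G(x) = -x**3*cos(3*x)/4 + x**2*sin(3*x)/4 + x*cos(3*x)/12 - sin(3*x)/36 + 5*cos(3*x)/9 + 1/2

Integrate term by term and add the pieces.
A general antiderivative is -x**3*cos(3*x)/4 + x**2*sin(3*x)/4 + x*cos(3*x)/12 - sin(3*x)/36 + 5*cos(3*x)/9 + C.
The condition gives C = 7*cos(3)/18 + 2*sin(3)/9 + 1/2 - (7*cos(3)/18 + 2*sin(3)/9) = 1/2.
So G(x) = -x**3*cos(3*x)/4 + x**2*sin(3*x)/4 + x*cos(3*x)/12 - sin(3*x)/36 + 5*cos(3*x)/9 + 1/2.
Check: d/dx[-x**3*cos(3*x)/4 + x**2*sin(3*x)/4 + x*cos(3*x)/12 - sin(3*x)/36 + 5*cos(3*x)/9 + 1/2] = 3*x**3*sin(3*x)/4 + x*sin(3*x)/4 - 5*sin(3*x)/3 = G'(x).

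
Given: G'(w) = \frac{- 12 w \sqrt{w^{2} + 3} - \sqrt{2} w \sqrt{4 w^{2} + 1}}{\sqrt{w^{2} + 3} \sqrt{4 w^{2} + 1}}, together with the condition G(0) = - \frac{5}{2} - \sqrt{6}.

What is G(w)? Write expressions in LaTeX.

G(w) = - \frac{2 \sqrt{2} \sqrt{w^{2} + 3} + 6 \sqrt{4 w^{2} + 1} - 1}{2}

Recover the given G'(w) by differentiating a candidate G(w); any mismatch rules it out.
A general antiderivative is - \sqrt{2 w^{2} + 6} - 3 \sqrt{4 w^{2} + 1} + C.
The condition gives C = - \frac{5}{2} - \sqrt{6} - (-3 - \sqrt{6}) = \frac{1}{2}.
So G(w) = - \frac{2 \sqrt{2} \sqrt{w^{2} + 3} + 6 \sqrt{4 w^{2} + 1} - 1}{2}.
Check: d/dw[- \frac{2 \sqrt{2} \sqrt{w^{2} + 3} + 6 \sqrt{4 w^{2} + 1} - 1}{2}] = \frac{- 12 w \sqrt{w^{2} + 3} - \sqrt{2} w \sqrt{4 w^{2} + 1}}{\sqrt{w^{2} + 3} \sqrt{4 w^{2} + 1}} = G'(w).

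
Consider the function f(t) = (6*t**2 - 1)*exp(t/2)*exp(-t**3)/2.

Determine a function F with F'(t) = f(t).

The substitution u = -t**3 + t/2 works: f is exactly (dF/du)*(du/dt) for that inner function.
Check: d/dt[-exp(-t**3 + t/2)] = 3*t**2*exp(t/2)*exp(-t**3) - exp(t/2)*exp(-t**3)/2, which equals f(t).

An antiderivative is F(t) = -exp(-t**3 + t/2).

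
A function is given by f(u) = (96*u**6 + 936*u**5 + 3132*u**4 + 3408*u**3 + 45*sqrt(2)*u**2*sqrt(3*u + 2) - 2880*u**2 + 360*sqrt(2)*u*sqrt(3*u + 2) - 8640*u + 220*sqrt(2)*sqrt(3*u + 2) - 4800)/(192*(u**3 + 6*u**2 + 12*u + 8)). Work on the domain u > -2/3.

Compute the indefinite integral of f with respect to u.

A candidate is checked by its d/du: the result must match f(u).
Check: d/du[5*(3*u/2 + 1)**(5/2)/(3*(2*u + 4)**2) + (u**2/2 + 5*u/4 - 5/2)**2/2] = (96*u**6 + 936*u**5 + 3132*u**4 + 3408*u**3 + 45*sqrt(2)*u**2*sqrt(3*u + 2) - 2880*u**2 + 360*sqrt(2)*u*sqrt(3*u + 2) - 8640*u + 220*sqrt(2)*sqrt(3*u + 2) - 4800)/(192*u**3 + 1152*u**2 + 2304*u + 1536), which equals f(u).

F(u) = 5*(3*u/2 + 1)**(5/2)/(3*(2*u + 4)**2) + (u**2/2 + 5*u/4 - 5/2)**2/2 + C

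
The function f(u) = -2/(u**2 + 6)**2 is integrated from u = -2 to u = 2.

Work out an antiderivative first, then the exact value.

Antiderivative: F(u) = -(sqrt(6)*u**2*atan(sqrt(6)*u/6) + 6*u + 6*sqrt(6)*atan(sqrt(6)*u/6))/(36*(u**2 + 6)); value = -sqrt(6)*atan(sqrt(6)/3)/18 - 1/15

Any candidate F(u) must reproduce f(u) exactly when differentiated.
F(u) = -(sqrt(6)*u**2*atan(sqrt(6)*u/6) + 6*u + 6*sqrt(6)*atan(sqrt(6)*u/6))/(36*(u**2 + 6)) is an antiderivative of f.
Check: d/du[-(sqrt(6)*u**2*atan(sqrt(6)*u/6) + 6*u + 6*sqrt(6)*atan(sqrt(6)*u/6))/(36*(u**2 + 6))] = -2/(u**4 + 12*u**2 + 36), which equals f(u).
F(2) = -sqrt(6)*atan(sqrt(6)/3)/36 - 1/30; F(-2) = 1/30 + sqrt(6)*atan(sqrt(6)/3)/36.
Integral = F(2) - F(-2) = -sqrt(6)*atan(sqrt(6)/3)/18 - 1/15.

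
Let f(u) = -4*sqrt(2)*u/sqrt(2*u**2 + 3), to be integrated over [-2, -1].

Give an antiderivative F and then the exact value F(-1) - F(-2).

f matches the chain-rule pattern g'(h)*h' with inner function h(u) = 4*u**2 + 6; substituting w = h(u) collapses the integral.
F(u) = -2*sqrt(2)*sqrt(2*u**2 + 3) is an antiderivative of f.
Check: d/du[-2*sqrt(2)*sqrt(2*u**2 + 3)] = -4*sqrt(2)*u/sqrt(2*u**2 + 3) = f(u).
F(-1) = -2*sqrt(10); F(-2) = -2*sqrt(22).
Integral = F(-1) - F(-2) = -2*sqrt(10) + 2*sqrt(22).

Antiderivative: F(u) = -2*sqrt(2)*sqrt(2*u**2 + 3); value = -2*sqrt(10) + 2*sqrt(22)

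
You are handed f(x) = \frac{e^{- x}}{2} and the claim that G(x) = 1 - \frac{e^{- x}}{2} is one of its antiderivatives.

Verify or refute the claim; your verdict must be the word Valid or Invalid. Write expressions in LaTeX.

d/dx[G] = \frac{e^{- x}}{2}
This equals f(x) exactly, so the claim holds.

Valid - differentiating G returns exactly f.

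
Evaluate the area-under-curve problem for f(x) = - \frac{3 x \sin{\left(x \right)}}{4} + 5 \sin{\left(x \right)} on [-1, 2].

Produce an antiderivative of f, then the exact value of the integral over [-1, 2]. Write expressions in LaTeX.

Antiderivative: F(x) = \frac{3 x \cos{\left(x \right)} - 3 \sin{\left(x \right)} - 20 \cos{\left(x \right)}}{4}; value = - \frac{3 \sin{\left(2 \right)}}{4} - \frac{3 \sin{\left(1 \right)}}{4} - \frac{7 \cos{\left(2 \right)}}{2} + \frac{23 \cos{\left(1 \right)}}{4}

Integrate term by term and add the pieces.
F(x) = \frac{3 x \cos{\left(x \right)} - 3 \sin{\left(x \right)} - 20 \cos{\left(x \right)}}{4} is an antiderivative of f.
Check: d/dx[\frac{3 x \cos{\left(x \right)} - 3 \sin{\left(x \right)} - 20 \cos{\left(x \right)}}{4}] = - \frac{3 x \sin{\left(x \right)}}{4} + 5 \sin{\left(x \right)} = f(x).
F(2) = - \frac{3 \sin{\left(2 \right)}}{4} - \frac{7 \cos{\left(2 \right)}}{2}; F(-1) = - \frac{23 \cos{\left(1 \right)}}{4} + \frac{3 \sin{\left(1 \right)}}{4}.
Integral = F(2) - F(-1) = - \frac{3 \sin{\left(2 \right)}}{4} - \frac{3 \sin{\left(1 \right)}}{4} - \frac{7 \cos{\left(2 \right)}}{2} + \frac{23 \cos{\left(1 \right)}}{4}.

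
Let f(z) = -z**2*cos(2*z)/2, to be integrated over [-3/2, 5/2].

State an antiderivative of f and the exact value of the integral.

Antiderivative: F(z) = -z**2*sin(2*z)/4 - z*cos(2*z)/4 + sin(2*z)/8; value = -5*cos(5)/8 - 7*sin(3)/16 - 3*cos(3)/8 - 23*sin(5)/16

Check any antiderivative F(z) by computing F'(z) and comparing it with f(z).
F(z) = -z**2*sin(2*z)/4 - z*cos(2*z)/4 + sin(2*z)/8 is an antiderivative of f.
Check: d/dz[-z**2*sin(2*z)/4 - z*cos(2*z)/4 + sin(2*z)/8] = -z**2*cos(2*z)/2 = f(z).
F(5/2) = -5*cos(5)/8 - 23*sin(5)/16; F(-3/2) = 3*cos(3)/8 + 7*sin(3)/16.
Integral = F(5/2) - F(-3/2) = -5*cos(5)/8 - 7*sin(3)/16 - 3*cos(3)/8 - 23*sin(5)/16.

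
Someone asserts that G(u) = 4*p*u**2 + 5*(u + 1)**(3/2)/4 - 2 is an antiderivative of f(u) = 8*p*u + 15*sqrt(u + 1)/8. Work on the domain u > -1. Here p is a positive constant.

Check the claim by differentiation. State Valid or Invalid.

Valid - differentiating G returns exactly f.

d/du[G] = 8*p*u + 15*sqrt(u + 1)/8
This equals f(u) exactly, so the claim holds.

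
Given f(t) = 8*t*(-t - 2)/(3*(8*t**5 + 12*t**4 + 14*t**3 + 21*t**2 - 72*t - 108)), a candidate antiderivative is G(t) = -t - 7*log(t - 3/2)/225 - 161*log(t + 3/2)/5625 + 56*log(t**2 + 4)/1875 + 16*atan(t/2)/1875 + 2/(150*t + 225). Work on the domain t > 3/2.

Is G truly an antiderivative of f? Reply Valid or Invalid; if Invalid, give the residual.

d/dt[G] = (-24*t**5 - 36*t**4 - 42*t**3 - 71*t**2 + 200*t + 324)/(24*t**5 + 36*t**4 + 42*t**3 + 63*t**2 - 216*t - 324)
d/dt[G] - f(t) = -1 != 0.

Invalid: d/dt[G] - f = -1, which is not 0.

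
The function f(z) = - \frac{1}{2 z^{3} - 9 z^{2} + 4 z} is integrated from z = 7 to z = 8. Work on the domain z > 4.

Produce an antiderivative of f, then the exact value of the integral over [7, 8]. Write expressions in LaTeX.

Factor the denominator (z \left(z - 4\right) \left(2 z - 1\right)) and decompose: f = \frac{4}{7 \left(2 z - 1\right)} - \frac{1}{28 \left(z - 4\right)} - \frac{1}{4 z}; each piece integrates to a log, atan, or power term.
F(z) = \frac{- 7 \log{\left(z \right)} - \log{\left(z - 4 \right)} + 8 \log{\left(z - \frac{1}{2} \right)}}{28} is an antiderivative of f.
Check: d/dz[\frac{- 7 \log{\left(z \right)} - \log{\left(z - 4 \right)} + 8 \log{\left(z - \frac{1}{2} \right)}}{28}] = - \frac{1}{2 z^{3} - 9 z^{2} + 4 z} = f(z).
F(8) = - \frac{\log{\left(8 \right)}}{4} - \frac{\log{\left(4 \right)}}{28} + \frac{2 \log{\left(\frac{15}{2} \right)}}{7}; F(7) = - \frac{\log{\left(7 \right)}}{4} - \frac{\log{\left(3 \right)}}{28} + \frac{2 \log{\left(\frac{13}{2} \right)}}{7}.
Integral = F(8) - F(7) = - \frac{2 \log{\left(\frac{13}{2} \right)}}{7} - \frac{\log{\left(8 \right)}}{4} - \frac{\log{\left(4 \right)}}{28} + \frac{\log{\left(3 \right)}}{28} + \frac{\log{\left(7 \right)}}{4} + \frac{2 \log{\left(\frac{15}{2} \right)}}{7}.

Antiderivative: F(z) = \frac{- 7 \log{\left(z \right)} - \log{\left(z - 4 \right)} + 8 \log{\left(z - \frac{1}{2} \right)}}{28}; value = - \frac{2 \log{\left(\frac{13}{2} \right)}}{7} - \frac{\log{\left(8 \right)}}{4} - \frac{\log{\left(4 \right)}}{28} + \frac{\log{\left(3 \right)}}{28} + \frac{\log{\left(7 \right)}}{4} + \frac{2 \log{\left(\frac{15}{2} \right)}}{7}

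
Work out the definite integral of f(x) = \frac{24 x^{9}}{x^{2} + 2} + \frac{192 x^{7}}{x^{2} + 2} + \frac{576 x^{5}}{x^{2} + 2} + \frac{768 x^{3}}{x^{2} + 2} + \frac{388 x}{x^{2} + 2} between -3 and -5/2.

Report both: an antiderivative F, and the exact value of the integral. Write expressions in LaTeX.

Integrate term by term and add the pieces.
F(x) = 3 \left(- x^{2} - 2\right)^{4} + 2 \log{\left(\frac{x^{2}}{2} + 1 \right)} is an antiderivative of f.
Check: d/dx[3 \left(- x^{2} - 2\right)^{4} + 2 \log{\left(\frac{x^{2}}{2} + 1 \right)}] = \frac{24 x^{9} + 192 x^{7} + 576 x^{5} + 768 x^{3} + 388 x}{x^{2} + 2}, which equals f(x).
F(-5/2) = 2 \log{\left(\frac{33}{8} \right)} + \frac{3557763}{256}; F(-3) = 2 \log{\left(\frac{11}{2} \right)} + 43923.
Integral = F(-5/2) - F(-3) = - \frac{7686525}{256} - 2 \log{\left(\frac{11}{2} \right)} + 2 \log{\left(\frac{33}{8} \right)}.

Antiderivative: F(x) = 3 \left(- x^{2} - 2\right)^{4} + 2 \log{\left(\frac{x^{2}}{2} + 1 \right)}; value = - \frac{7686525}{256} - 2 \log{\left(\frac{11}{2} \right)} + 2 \log{\left(\frac{33}{8} \right)}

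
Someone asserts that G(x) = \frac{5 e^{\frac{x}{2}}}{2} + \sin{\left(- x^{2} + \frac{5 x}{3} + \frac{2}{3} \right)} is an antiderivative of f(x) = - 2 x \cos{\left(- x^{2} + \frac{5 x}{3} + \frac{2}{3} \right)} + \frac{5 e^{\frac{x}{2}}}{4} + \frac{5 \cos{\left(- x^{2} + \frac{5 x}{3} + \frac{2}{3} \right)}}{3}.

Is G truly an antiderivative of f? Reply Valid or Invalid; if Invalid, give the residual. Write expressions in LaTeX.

Valid - differentiating G returns exactly f.

d/dx[G] = - 2 x \cos{\left(- x^{2} + \frac{5 x}{3} + \frac{2}{3} \right)} + \frac{5 e^{\frac{x}{2}}}{4} + \frac{5 \cos{\left(- x^{2} + \frac{5 x}{3} + \frac{2}{3} \right)}}{3}
This equals f(x) exactly, so the claim holds.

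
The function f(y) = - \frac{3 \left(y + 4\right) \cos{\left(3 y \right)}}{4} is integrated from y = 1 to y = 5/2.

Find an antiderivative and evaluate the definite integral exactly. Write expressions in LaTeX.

Antiderivative: F(y) = - \frac{3 y \sin{\left(3 y \right)} + 12 \sin{\left(3 y \right)} + \cos{\left(3 y \right)}}{12}; value = - \frac{13 \sin{\left(\frac{15}{2} \right)}}{8} + \frac{\cos{\left(3 \right)}}{12} - \frac{\cos{\left(\frac{15}{2} \right)}}{12} + \frac{5 \sin{\left(3 \right)}}{4}

A first test for any F(y): its y-derivative must equal f(y) identically.
F(y) = - \frac{3 y \sin{\left(3 y \right)} + 12 \sin{\left(3 y \right)} + \cos{\left(3 y \right)}}{12} is an antiderivative of f.
Check: d/dy[- \frac{3 y \sin{\left(3 y \right)} + 12 \sin{\left(3 y \right)} + \cos{\left(3 y \right)}}{12}] = - \frac{3 y \cos{\left(3 y \right)}}{4} - 3 \cos{\left(3 y \right)}, which equals f(y).
F(5/2) = - \frac{13 \sin{\left(\frac{15}{2} \right)}}{8} - \frac{\cos{\left(\frac{15}{2} \right)}}{12}; F(1) = - \frac{5 \sin{\left(3 \right)}}{4} - \frac{\cos{\left(3 \right)}}{12}.
Integral = F(5/2) - F(1) = - \frac{13 \sin{\left(\frac{15}{2} \right)}}{8} + \frac{\cos{\left(3 \right)}}{12} - \frac{\cos{\left(\frac{15}{2} \right)}}{12} + \frac{5 \sin{\left(3 \right)}}{4}.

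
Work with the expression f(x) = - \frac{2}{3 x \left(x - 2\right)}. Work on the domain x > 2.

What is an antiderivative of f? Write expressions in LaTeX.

An antiderivative is F(x) = \frac{\log{\left(x \right)}}{3} - \frac{\log{\left(x - 2 \right)}}{3}.

The denominator factors as 3 x \left(x - 2\right); partial fractions split f into directly integrable pieces: - \frac{1}{3 \left(x - 2\right)} + \frac{1}{3 x}.
Check: d/dx[\frac{\log{\left(x \right)}}{3} - \frac{\log{\left(x - 2 \right)}}{3}] = - \frac{2}{3 x^{2} - 6 x}, which equals f(x).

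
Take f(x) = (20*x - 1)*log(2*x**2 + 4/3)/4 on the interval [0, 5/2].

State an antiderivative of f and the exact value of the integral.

Any candidate F(x) must reproduce f(x) exactly when differentiated.
F(x) = (30*x**2*log(2*x**2 + 4/3) - 30*x**2 - 3*x*log(2*x**2 + 4/3) + 6*x + 20*log(x**2 + 2/3) - 2*sqrt(6)*atan(sqrt(6)*x/2))/12 is an antiderivative of f.
Check: d/dx[(30*x**2*log(2*x**2 + 4/3) - 30*x**2 - 3*x*log(2*x**2 + 4/3) + 6*x + 20*log(x**2 + 2/3) - 2*sqrt(6)*atan(sqrt(6)*x/2))/12] = 5*x*log(x**2 + 2/3) + 5*x*log(2) - log(x**2 + 2/3)/4 - log(2)/4, which equals f(x).
F(5/2) = -115/8 - sqrt(6)*atan(5*sqrt(6)/4)/6 + 5*log(83/12)/3 + 15*log(83/6); F(0) = 5*log(2/3)/3.
Integral = F(5/2) - F(0) = -115/8 - sqrt(6)*atan(5*sqrt(6)/4)/6 - 5*log(2/3)/3 + 5*log(83/12)/3 + 15*log(83/6).

Antiderivative: F(x) = (30*x**2*log(2*x**2 + 4/3) - 30*x**2 - 3*x*log(2*x**2 + 4/3) + 6*x + 20*log(x**2 + 2/3) - 2*sqrt(6)*atan(sqrt(6)*x/2))/12; value = -115/8 - sqrt(6)*atan(5*sqrt(6)/4)/6 - 5*log(2/3)/3 + 5*log(83/12)/3 + 15*log(83/6)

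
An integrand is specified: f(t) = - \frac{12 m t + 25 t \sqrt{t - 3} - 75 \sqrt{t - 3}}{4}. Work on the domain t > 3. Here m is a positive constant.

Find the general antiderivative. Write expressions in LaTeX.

F(t) = - \frac{3 m t^{2}}{2} - \frac{5 t^{2} \sqrt{t - 3}}{2} + 15 t \sqrt{t - 3} - \frac{45 \sqrt{t - 3}}{2} + C

An antiderivative F(t) passes only if d/dt[F] lands on f(t) exactly.
Check: d/dt[- \frac{3 m t^{2}}{2} - \frac{5 t^{2} \sqrt{t - 3}}{2} + 15 t \sqrt{t - 3} - \frac{45 \sqrt{t - 3}}{2}] = \frac{- 12 m t \sqrt{t - 3} - 25 t^{2} + 150 t - 225}{4 \sqrt{t - 3}}, which equals f(t).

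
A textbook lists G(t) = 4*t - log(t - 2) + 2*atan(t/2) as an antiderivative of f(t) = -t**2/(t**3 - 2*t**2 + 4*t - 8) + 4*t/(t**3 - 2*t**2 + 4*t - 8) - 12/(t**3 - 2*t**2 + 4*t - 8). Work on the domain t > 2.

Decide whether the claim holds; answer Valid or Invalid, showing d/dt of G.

d/dt[G] = (4*t**3 - 9*t**2 + 20*t - 44)/(t**3 - 2*t**2 + 4*t - 8)
d/dt[G] - f(t) = 4 != 0.

Invalid: d/dt[G] - f = 4, which is not 0.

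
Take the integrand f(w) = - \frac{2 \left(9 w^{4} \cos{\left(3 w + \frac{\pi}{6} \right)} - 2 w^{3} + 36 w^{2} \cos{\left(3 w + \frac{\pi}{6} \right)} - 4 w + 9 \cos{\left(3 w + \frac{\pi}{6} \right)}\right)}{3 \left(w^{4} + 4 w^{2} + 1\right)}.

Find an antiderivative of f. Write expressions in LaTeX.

Since d/dw undoes antidifferentiation here, F'(w) = f(w) is required of F(w).
Check: d/dw[\frac{\log{\left(w^{4} + 4 w^{2} + 1 \right)}}{3} - 2 \sin{\left(3 w + \frac{\pi}{6} \right)}] = \frac{- 18 w^{4} \cos{\left(3 w + \frac{\pi}{6} \right)} + 4 w^{3} - 72 w^{2} \cos{\left(3 w + \frac{\pi}{6} \right)} + 8 w - 18 \cos{\left(3 w + \frac{\pi}{6} \right)}}{3 w^{4} + 12 w^{2} + 3}, which equals f(w).

An antiderivative is F(w) = \frac{\log{\left(w^{4} + 4 w^{2} + 1 \right)}}{3} - 2 \sin{\left(3 w + \frac{\pi}{6} \right)}.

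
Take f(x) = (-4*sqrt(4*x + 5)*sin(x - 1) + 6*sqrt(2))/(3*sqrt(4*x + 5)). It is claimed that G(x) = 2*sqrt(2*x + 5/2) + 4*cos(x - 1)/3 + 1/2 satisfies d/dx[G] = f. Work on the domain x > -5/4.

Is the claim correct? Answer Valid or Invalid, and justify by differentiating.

Valid - differentiating G returns exactly f.

d/dx[G] = (-4*sqrt(4*x + 5)*sin(x - 1) + 6*sqrt(2))/(3*sqrt(4*x + 5))
This equals f(x) exactly, so the claim holds.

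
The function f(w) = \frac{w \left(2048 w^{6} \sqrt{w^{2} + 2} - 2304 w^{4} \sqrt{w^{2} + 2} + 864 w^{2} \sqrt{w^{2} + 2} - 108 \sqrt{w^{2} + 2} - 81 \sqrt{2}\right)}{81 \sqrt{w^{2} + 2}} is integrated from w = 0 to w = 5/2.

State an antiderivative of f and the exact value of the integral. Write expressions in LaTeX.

Antiderivative: F(w) = \frac{\sqrt{2} \left(4096 \sqrt{2} w^{8} - 6144 \sqrt{2} w^{6} + 3456 \sqrt{2} w^{4} - 864 \sqrt{2} w^{2} - 2592 \sqrt{w^{2} + 2} + 81 \sqrt{2}\right)}{2592}; value = \frac{305137}{81} - \frac{\sqrt{66}}{2}

Whatever form F(w) takes, F'(w) = f(w) is non-negotiable.
F(w) = \frac{\sqrt{2} \left(4096 \sqrt{2} w^{8} - 6144 \sqrt{2} w^{6} + 3456 \sqrt{2} w^{4} - 864 \sqrt{2} w^{2} - 2592 \sqrt{w^{2} + 2} + 81 \sqrt{2}\right)}{2592} is an antiderivative of f.
Check: d/dw[\frac{\sqrt{2} \left(4096 \sqrt{2} w^{8} - 6144 \sqrt{2} w^{6} + 3456 \sqrt{2} w^{4} - 864 \sqrt{2} w^{2} - 2592 \sqrt{w^{2} + 2} + 81 \sqrt{2}\right)}{2592}] = \frac{2048 w^{7} \sqrt{w^{2} + 2} - 2304 w^{5} \sqrt{w^{2} + 2} + 864 w^{3} \sqrt{w^{2} + 2} - 108 w \sqrt{w^{2} + 2} - 81 \sqrt{2} w}{81 \sqrt{w^{2} + 2}}, which equals f(w).
F(5/2) = \frac{4879681}{1296} - \frac{\sqrt{66}}{2}; F(0) = - \frac{31}{16}.
Integral = F(5/2) - F(0) = \frac{305137}{81} - \frac{\sqrt{66}}{2}.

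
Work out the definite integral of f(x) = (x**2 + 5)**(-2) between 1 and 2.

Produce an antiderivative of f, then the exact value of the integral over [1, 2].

Antiderivative: F(x) = x/(10*x**2 + 50) + sqrt(5)*atan(sqrt(5)*x/5)/50; value = -sqrt(5)*atan(sqrt(5)/5)/50 + 1/180 + sqrt(5)*atan(2*sqrt(5)/5)/50

An antiderivative F(x) passes only if d/dx[F] lands on f(x) exactly.
F(x) = x/(10*x**2 + 50) + sqrt(5)*atan(sqrt(5)*x/5)/50 is an antiderivative of f.
Check: d/dx[x/(10*x**2 + 50) + sqrt(5)*atan(sqrt(5)*x/5)/50] = 1/(x**4 + 10*x**2 + 25), which equals f(x).
F(2) = 1/45 + sqrt(5)*atan(2*sqrt(5)/5)/50; F(1) = 1/60 + sqrt(5)*atan(sqrt(5)/5)/50.
Integral = F(2) - F(1) = -sqrt(5)*atan(sqrt(5)/5)/50 + 1/180 + sqrt(5)*atan(2*sqrt(5)/5)/50.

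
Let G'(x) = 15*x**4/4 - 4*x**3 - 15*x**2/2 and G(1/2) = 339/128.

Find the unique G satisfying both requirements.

G(x) = 3*x**5/4 - x**4 - 5*x**3/2 + 3

The integrand splits into summands that can be handled one at a time.
A general antiderivative is 3*x**5/4 - x**4 - 5*x**3/2 + 5/2 + C.
The condition gives C = 339/128 - (275/128) = 1/2.
So G(x) = 3*x**5/4 - x**4 - 5*x**3/2 + 3.
Check: d/dx[3*x**5/4 - x**4 - 5*x**3/2 + 3] = 15*x**4/4 - 4*x**3 - 15*x**2/2 = G'(x).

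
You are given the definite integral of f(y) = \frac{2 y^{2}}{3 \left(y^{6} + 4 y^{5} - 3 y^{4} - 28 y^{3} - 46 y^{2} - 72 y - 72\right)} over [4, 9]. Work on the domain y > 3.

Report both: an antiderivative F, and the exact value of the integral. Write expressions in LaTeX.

Antiderivative: F(y) = \frac{27 y \log{\left(y - 3 \right)} + 748 y \log{\left(y + 2 \right)} - 675 y \log{\left(y + 3 \right)} - 50 y \log{\left(y^{2} + 2 \right)} + 25 \sqrt{2} y \operatorname{atan}{\left(\frac{\sqrt{2} y}{2} \right)} + 54 \log{\left(y - 3 \right)} + 1496 \log{\left(y + 2 \right)} - 1350 \log{\left(y + 3 \right)} - 100 \log{\left(y^{2} + 2 \right)} + 50 \sqrt{2} \operatorname{atan}{\left(\frac{\sqrt{2} y}{2} \right)} + 660}{7425 y + 14850}; value = - \frac{\log{\left(12 \right)}}{11} - \frac{721 \log{\left(6 \right)}}{7425} - \frac{2 \log{\left(83 \right)}}{297} - \frac{2}{297} - \frac{\sqrt{2} \operatorname{atan}{\left(2 \sqrt{2} \right)}}{297} + \frac{\sqrt{2} \operatorname{atan}{\left(\frac{9 \sqrt{2}}{2} \right)}}{297} + \frac{2 \log{\left(18 \right)}}{297} + \frac{\log{\left(7 \right)}}{11} + \frac{68 \log{\left(11 \right)}}{675}

The denominator factors as 3 \left(y - 3\right) \left(y + 2\right)^{2} \left(y + 3\right) \left(y^{2} + 2\right); partial fractions split f into directly integrable pieces: - \frac{2 \left(2 y - 1\right)}{297 \left(y^{2} + 2\right)} - \frac{1}{11 \left(y + 3\right)} + \frac{68}{675 \left(y + 2\right)} - \frac{4}{45 \left(y + 2\right)^{2}} + \frac{1}{275 \left(y - 3\right)}.
F(y) = \frac{27 y \log{\left(y - 3 \right)} + 748 y \log{\left(y + 2 \right)} - 675 y \log{\left(y + 3 \right)} - 50 y \log{\left(y^{2} + 2 \right)} + 25 \sqrt{2} y \operatorname{atan}{\left(\frac{\sqrt{2} y}{2} \right)} + 54 \log{\left(y - 3 \right)} + 1496 \log{\left(y + 2 \right)} - 1350 \log{\left(y + 3 \right)} - 100 \log{\left(y^{2} + 2 \right)} + 50 \sqrt{2} \operatorname{atan}{\left(\frac{\sqrt{2} y}{2} \right)} + 660}{7425 y + 14850} is an antiderivative of f.
Check: d/dy[\frac{27 y \log{\left(y - 3 \right)} + 748 y \log{\left(y + 2 \right)} - 675 y \log{\left(y + 3 \right)} - 50 y \log{\left(y^{2} + 2 \right)} + 25 \sqrt{2} y \operatorname{atan}{\left(\frac{\sqrt{2} y}{2} \right)} + 54 \log{\left(y - 3 \right)} + 1496 \log{\left(y + 2 \right)} - 1350 \log{\left(y + 3 \right)} - 100 \log{\left(y^{2} + 2 \right)} + 50 \sqrt{2} \operatorname{atan}{\left(\frac{\sqrt{2} y}{2} \right)} + 660}{7425 y + 14850}] = \frac{2 y^{2}}{3 y^{6} + 12 y^{5} - 9 y^{4} - 84 y^{3} - 138 y^{2} - 216 y - 216}, which equals f(y).
F(9) = - \frac{\log{\left(12 \right)}}{11} - \frac{2 \log{\left(83 \right)}}{297} + \frac{\log{\left(6 \right)}}{275} + \frac{\sqrt{2} \operatorname{atan}{\left(\frac{9 \sqrt{2}}{2} \right)}}{297} + \frac{4}{495} + \frac{68 \log{\left(11 \right)}}{675}; F(4) = - \frac{\log{\left(7 \right)}}{11} - \frac{2 \log{\left(18 \right)}}{297} + \frac{\sqrt{2} \operatorname{atan}{\left(2 \sqrt{2} \right)}}{297} + \frac{2}{135} + \frac{68 \log{\left(6 \right)}}{675}.
Integral = F(9) - F(4) = - \frac{\log{\left(12 \right)}}{11} - \frac{721 \log{\left(6 \right)}}{7425} - \frac{2 \log{\left(83 \right)}}{297} - \frac{2}{297} - \frac{\sqrt{2} \operatorname{atan}{\left(2 \sqrt{2} \right)}}{297} + \frac{\sqrt{2} \operatorname{atan}{\left(\frac{9 \sqrt{2}}{2} \right)}}{297} + \frac{2 \log{\left(18 \right)}}{297} + \frac{\log{\left(7 \right)}}{11} + \frac{68 \log{\left(11 \right)}}{675}.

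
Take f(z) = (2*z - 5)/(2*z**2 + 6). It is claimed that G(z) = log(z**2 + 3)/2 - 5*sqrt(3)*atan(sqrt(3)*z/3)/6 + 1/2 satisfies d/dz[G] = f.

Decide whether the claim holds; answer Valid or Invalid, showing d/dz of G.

Valid - the claim checks out under differentiation.

d/dz[G] = (2*z - 5)/(2*z**2 + 6)
This equals f(z) exactly, so the claim holds.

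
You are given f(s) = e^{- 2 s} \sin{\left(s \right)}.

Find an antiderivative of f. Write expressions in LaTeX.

Since d/ds undoes antidifferentiation here, F'(s) = f(s) is required of F(s).
Check: d/ds[- \frac{2 e^{- 2 s} \sin{\left(s \right)}}{5} - \frac{e^{- 2 s} \cos{\left(s \right)}}{5}] = e^{- 2 s} \sin{\left(s \right)} = f(s).

An antiderivative is F(s) = - \frac{2 e^{- 2 s} \sin{\left(s \right)}}{5} - \frac{e^{- 2 s} \cos{\left(s \right)}}{5}.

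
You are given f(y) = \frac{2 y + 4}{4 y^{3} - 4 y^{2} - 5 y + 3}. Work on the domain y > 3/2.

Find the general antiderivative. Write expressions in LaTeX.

The denominator factors as \left(y + 1\right) \left(2 y - 3\right) \left(2 y - 1\right); partial fractions split f into directly integrable pieces: - \frac{5}{3 \left(2 y - 1\right)} + \frac{7}{5 \left(2 y - 3\right)} + \frac{2}{15 \left(y + 1\right)}.
Check: d/dy[\frac{7 \log{\left(y - \frac{3}{2} \right)}}{10} - \frac{5 \log{\left(y - \frac{1}{2} \right)}}{6} + \frac{2 \log{\left(y + 1 \right)}}{15}] = \frac{2 y + 4}{4 y^{3} - 4 y^{2} - 5 y + 3} = f(y).

F(y) = \frac{7 \log{\left(y - \frac{3}{2} \right)}}{10} - \frac{5 \log{\left(y - \frac{1}{2} \right)}}{6} + \frac{2 \log{\left(y + 1 \right)}}{15} + C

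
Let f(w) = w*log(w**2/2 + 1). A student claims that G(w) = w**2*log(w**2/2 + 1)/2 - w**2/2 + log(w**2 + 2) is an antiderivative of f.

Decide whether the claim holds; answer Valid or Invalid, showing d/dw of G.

Valid - the claim checks out under differentiation.

d/dw[G] = w*log(w**2/2 + 1)
This equals f(w) exactly, so the claim holds.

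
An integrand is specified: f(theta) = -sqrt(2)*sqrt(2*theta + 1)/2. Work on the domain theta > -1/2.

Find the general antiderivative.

Check any antiderivative F(theta) by computing F'(theta) and comparing it with f(theta).
Check: d/dtheta[-sqrt(2)*(2*theta + 1)**(3/2)/6] = -sqrt(2)*sqrt(2*theta + 1)/2 = f(theta).

F(theta) = -sqrt(2)*(2*theta + 1)**(3/2)/6 + C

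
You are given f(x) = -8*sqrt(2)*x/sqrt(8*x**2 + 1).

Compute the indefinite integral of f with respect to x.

F(x) = -sqrt(2)*sqrt(8*x**2 + 1) + C

f matches the chain-rule pattern g'(h)*h' with inner function h(x) = 4*x**2 + 1/2; substituting u = h(x) collapses the integral.
Check: d/dx[-sqrt(2)*sqrt(8*x**2 + 1)] = -8*sqrt(2)*x/sqrt(8*x**2 + 1) = f(x).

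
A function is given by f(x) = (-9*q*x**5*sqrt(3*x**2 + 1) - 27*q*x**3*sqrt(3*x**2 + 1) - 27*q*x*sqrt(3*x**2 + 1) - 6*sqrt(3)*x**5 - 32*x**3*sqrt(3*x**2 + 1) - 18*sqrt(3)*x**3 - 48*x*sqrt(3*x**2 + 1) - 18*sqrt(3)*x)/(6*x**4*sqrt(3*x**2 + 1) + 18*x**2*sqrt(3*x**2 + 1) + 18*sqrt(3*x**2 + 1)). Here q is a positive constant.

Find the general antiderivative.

F(x) = sqrt(3)*(-9*sqrt(3)*q*x**2 - 12*sqrt(3*x**2 + 1) - 16*sqrt(3)*log(x**4/3 + x**2 + 1))/36 + C

Since d/dx undoes antidifferentiation here, F'(x) = f(x) is required of F(x).
Check: d/dx[sqrt(3)*(-9*sqrt(3)*q*x**2 - 12*sqrt(3*x**2 + 1) - 16*sqrt(3)*log(x**4/3 + x**2 + 1))/36] = (-9*q*x**5*sqrt(3*x**2 + 1) - 27*q*x**3*sqrt(3*x**2 + 1) - 27*q*x*sqrt(3*x**2 + 1) - 6*sqrt(3)*x**5 - 32*x**3*sqrt(3*x**2 + 1) - 18*sqrt(3)*x**3 - 48*x*sqrt(3*x**2 + 1) - 18*sqrt(3)*x)/(6*x**4*sqrt(3*x**2 + 1) + 18*x**2*sqrt(3*x**2 + 1) + 18*sqrt(3*x**2 + 1)) = f(x).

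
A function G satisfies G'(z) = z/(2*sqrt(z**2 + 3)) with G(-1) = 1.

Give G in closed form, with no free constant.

G(z) = sqrt(z**2 + 3)/2

The substitution u = z**2 + 3 works: G'(z) is exactly (dG/du)*(du/dz) for that inner function.
A general antiderivative is sqrt(z**2 + 3)/2 + C.
The condition gives C = 1 - (1) = 0.
So G(z) = sqrt(z**2 + 3)/2.
Check: d/dz[sqrt(z**2 + 3)/2] = z/(2*sqrt(z**2 + 3)) = G'(z).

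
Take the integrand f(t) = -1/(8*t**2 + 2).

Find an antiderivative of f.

A first test for any F(t): its t-derivative must equal f(t) identically.
Check: d/dt[-atan(2*t)/4] = -1/(8*t**2 + 2) = f(t).

An antiderivative is F(t) = -atan(2*t)/4.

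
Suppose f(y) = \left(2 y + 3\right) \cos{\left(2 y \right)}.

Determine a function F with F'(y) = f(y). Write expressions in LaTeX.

Check any antiderivative F(y) by computing F'(y) and comparing it with f(y).
Check: d/dy[\frac{2 y \sin{\left(2 y \right)} + 3 \sin{\left(2 y \right)} + \cos{\left(2 y \right)}}{2}] = 2 y \cos{\left(2 y \right)} + 3 \cos{\left(2 y \right)}, which equals f(y).

An antiderivative is F(y) = \frac{2 y \sin{\left(2 y \right)} + 3 \sin{\left(2 y \right)} + \cos{\left(2 y \right)}}{2}.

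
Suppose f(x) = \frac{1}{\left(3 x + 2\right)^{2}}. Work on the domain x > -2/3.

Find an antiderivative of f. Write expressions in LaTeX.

An antiderivative is F(x) = - \frac{1}{3 \left(3 x + 2\right)}.

Differentiate the proposed F(x) back; it has to land on f(x) exactly.
Check: d/dx[- \frac{1}{3 \left(3 x + 2\right)}] = \frac{1}{9 x^{2} + 12 x + 4}, which equals f(x).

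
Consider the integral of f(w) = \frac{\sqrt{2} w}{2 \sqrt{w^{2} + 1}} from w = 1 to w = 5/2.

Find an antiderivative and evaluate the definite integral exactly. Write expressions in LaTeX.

The substitution u = \frac{w^{2}}{2} + \frac{1}{2} works: f is exactly (dF/du)*(du/dw) for that inner function.
F(w) = \frac{\sqrt{2} \sqrt{w^{2} + 1}}{2} is an antiderivative of f.
Check: d/dw[\frac{\sqrt{2} \sqrt{w^{2} + 1}}{2}] = \frac{\sqrt{2} w}{2 \sqrt{w^{2} + 1}} = f(w).
F(5/2) = \frac{\sqrt{58}}{4}; F(1) = 1.
Integral = F(5/2) - F(1) = -1 + \frac{\sqrt{58}}{4}.

Antiderivative: F(w) = \frac{\sqrt{2} \sqrt{w^{2} + 1}}{2}; value = -1 + \frac{\sqrt{58}}{4}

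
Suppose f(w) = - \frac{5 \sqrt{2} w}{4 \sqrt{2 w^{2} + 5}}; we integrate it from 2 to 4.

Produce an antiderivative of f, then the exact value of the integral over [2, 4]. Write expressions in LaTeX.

Antiderivative: F(w) = - \frac{5 \sqrt{w^{2} + \frac{5}{2}}}{4}; value = - \frac{5 \sqrt{74}}{8} + \frac{5 \sqrt{26}}{8}

f matches the chain-rule pattern g'(h)*h' with inner function h(w) = w^{2} + \frac{5}{2}; substituting u = h(w) collapses the integral.
F(w) = - \frac{5 \sqrt{w^{2} + \frac{5}{2}}}{4} is an antiderivative of f.
Check: d/dw[- \frac{5 \sqrt{w^{2} + \frac{5}{2}}}{4}] = - \frac{5 \sqrt{2} w}{4 \sqrt{2 w^{2} + 5}} = f(w).
F(4) = - \frac{5 \sqrt{74}}{8}; F(2) = - \frac{5 \sqrt{26}}{8}.
Integral = F(4) - F(2) = - \frac{5 \sqrt{74}}{8} + \frac{5 \sqrt{26}}{8}.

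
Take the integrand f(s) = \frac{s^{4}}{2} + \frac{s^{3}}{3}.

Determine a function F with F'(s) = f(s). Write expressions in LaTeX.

An antiderivative is F(s) = \frac{s^{5}}{10} + \frac{s^{4}}{12}.

The integrand splits into summands that can be handled one at a time.
Check: d/ds[\frac{s^{5}}{10} + \frac{s^{4}}{12}] = \frac{s^{4}}{2} + \frac{s^{3}}{3} = f(s).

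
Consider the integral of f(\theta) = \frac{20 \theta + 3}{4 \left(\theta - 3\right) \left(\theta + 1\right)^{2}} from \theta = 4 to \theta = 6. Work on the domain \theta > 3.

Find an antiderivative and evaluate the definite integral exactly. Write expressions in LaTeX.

The denominator factors as 4 \left(\theta - 3\right) \left(\theta + 1\right)^{2}; partial fractions split f into directly integrable pieces: - \frac{63}{64 \left(\theta + 1\right)} + \frac{17}{16 \left(\theta + 1\right)^{2}} + \frac{63}{64 \left(\theta - 3\right)}.
F(\theta) = \frac{63 \theta \log{\left(\theta - 3 \right)} - 63 \theta \log{\left(\theta + 1 \right)} + 63 \log{\left(\theta - 3 \right)} - 63 \log{\left(\theta + 1 \right)} - 68}{64 \theta + 64} is an antiderivative of f.
Check: d/d\theta[\frac{63 \theta \log{\left(\theta - 3 \right)} - 63 \theta \log{\left(\theta + 1 \right)} + 63 \log{\left(\theta - 3 \right)} - 63 \log{\left(\theta + 1 \right)} - 68}{64 \theta + 64}] = \frac{20 \theta + 3}{4 \theta^{3} - 4 \theta^{2} - 20 \theta - 12}, which equals f(\theta).
F(6) = - \frac{63 \log{\left(7 \right)}}{64} - \frac{17}{112} + \frac{63 \log{\left(3 \right)}}{64}; F(4) = - \frac{63 \log{\left(5 \right)}}{64} - \frac{17}{80}.
Integral = F(6) - F(4) = - \frac{63 \log{\left(7 \right)}}{64} + \frac{17}{280} + \frac{63 \log{\left(3 \right)}}{64} + \frac{63 \log{\left(5 \right)}}{64}.

Antiderivative: F(\theta) = \frac{63 \theta \log{\left(\theta - 3 \right)} - 63 \theta \log{\left(\theta + 1 \right)} + 63 \log{\left(\theta - 3 \right)} - 63 \log{\left(\theta + 1 \right)} - 68}{64 \theta + 64}; value = - \frac{63 \log{\left(7 \right)}}{64} + \frac{17}{280} + \frac{63 \log{\left(3 \right)}}{64} + \frac{63 \log{\left(5 \right)}}{64}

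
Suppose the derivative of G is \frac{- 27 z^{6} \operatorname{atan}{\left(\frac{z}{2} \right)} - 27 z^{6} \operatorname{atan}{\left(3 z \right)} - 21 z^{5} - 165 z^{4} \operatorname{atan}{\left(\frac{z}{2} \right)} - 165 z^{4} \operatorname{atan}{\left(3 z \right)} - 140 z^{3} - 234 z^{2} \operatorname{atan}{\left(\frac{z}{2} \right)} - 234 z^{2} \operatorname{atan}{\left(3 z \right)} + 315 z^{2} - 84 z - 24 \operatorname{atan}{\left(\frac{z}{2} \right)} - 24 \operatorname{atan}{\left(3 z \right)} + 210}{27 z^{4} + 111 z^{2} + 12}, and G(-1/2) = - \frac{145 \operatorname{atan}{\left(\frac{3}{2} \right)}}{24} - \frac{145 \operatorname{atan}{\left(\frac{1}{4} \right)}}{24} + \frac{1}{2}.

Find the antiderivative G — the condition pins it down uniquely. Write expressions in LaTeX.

Recognize the product-rule pattern: G'(z) = u'v + uv' with u = \operatorname{atan}{\left(\frac{z}{2} \right)} + \operatorname{atan}{\left(3 z \right)}, v = - \frac{z^{3}}{3} - 2 z + 5, so integration by parts undoes it.
A general antiderivative is \left(\operatorname{atan}{\left(\frac{z}{2} \right)} + \operatorname{atan}{\left(3 z \right)}\right) \left(- \frac{z^{3}}{3} - 2 z + 5\right) + C.
The condition gives C = - \frac{145 \operatorname{atan}{\left(\frac{3}{2} \right)}}{24} - \frac{145 \operatorname{atan}{\left(\frac{1}{4} \right)}}{24} + \frac{1}{2} - (- \frac{145 \operatorname{atan}{\left(\frac{3}{2} \right)}}{24} - \frac{145 \operatorname{atan}{\left(\frac{1}{4} \right)}}{24}) = \frac{1}{2}.
So G(z) = \left(\operatorname{atan}{\left(\frac{z}{2} \right)} + \operatorname{atan}{\left(3 z \right)}\right) \left(- \frac{z^{3}}{3} - 2 z + 5\right) + \frac{1}{2}.
Check: d/dz[\left(\operatorname{atan}{\left(\frac{z}{2} \right)} + \operatorname{atan}{\left(3 z \right)}\right) \left(- \frac{z^{3}}{3} - 2 z + 5\right) + \frac{1}{2}] = \frac{- 27 z^{6} \operatorname{atan}{\left(\frac{z}{2} \right)} - 27 z^{6} \operatorname{atan}{\left(3 z \right)} - 21 z^{5} - 165 z^{4} \operatorname{atan}{\left(\frac{z}{2} \right)} - 165 z^{4} \operatorname{atan}{\left(3 z \right)} - 140 z^{3} - 234 z^{2} \operatorname{atan}{\left(\frac{z}{2} \right)} - 234 z^{2} \operatorname{atan}{\left(3 z \right)} + 315 z^{2} - 84 z - 24 \operatorname{atan}{\left(\frac{z}{2} \right)} - 24 \operatorname{atan}{\left(3 z \right)} + 210}{27 z^{4} + 111 z^{2} + 12} = G'(z).

G(z) = \left(\operatorname{atan}{\left(\frac{z}{2} \right)} + \operatorname{atan}{\left(3 z \right)}\right) \left(- \frac{z^{3}}{3} - 2 z + 5\right) + \frac{1}{2}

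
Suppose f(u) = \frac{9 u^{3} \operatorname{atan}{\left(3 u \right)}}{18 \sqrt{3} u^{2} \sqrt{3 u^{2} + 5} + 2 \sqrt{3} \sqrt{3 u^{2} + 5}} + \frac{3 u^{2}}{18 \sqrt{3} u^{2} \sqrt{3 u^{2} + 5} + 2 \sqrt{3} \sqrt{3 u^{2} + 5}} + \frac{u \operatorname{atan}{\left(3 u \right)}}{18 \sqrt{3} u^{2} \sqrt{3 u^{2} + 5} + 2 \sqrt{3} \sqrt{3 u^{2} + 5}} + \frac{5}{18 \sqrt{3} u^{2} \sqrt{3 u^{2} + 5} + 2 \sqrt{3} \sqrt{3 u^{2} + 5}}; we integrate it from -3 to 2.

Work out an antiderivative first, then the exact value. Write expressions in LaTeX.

Recognize the product-rule pattern: f = v'r + vr' with v = \frac{\sqrt{u^{2} + \frac{5}{3}}}{6}, r = \operatorname{atan}{\left(3 u \right)}, so integration by parts undoes it.
F(u) = \frac{\sqrt{3} \sqrt{3 u^{2} + 5} \operatorname{atan}{\left(3 u \right)}}{18} is an antiderivative of f.
Check: d/du[\frac{\sqrt{3} \sqrt{3 u^{2} + 5} \operatorname{atan}{\left(3 u \right)}}{18}] = \frac{9 \sqrt{3} u^{3} \operatorname{atan}{\left(3 u \right)} + 3 \sqrt{3} u^{2} + \sqrt{3} u \operatorname{atan}{\left(3 u \right)} + 5 \sqrt{3}}{54 u^{2} \sqrt{3 u^{2} + 5} + 6 \sqrt{3 u^{2} + 5}}, which equals f(u).
F(2) = \frac{\sqrt{51} \operatorname{atan}{\left(6 \right)}}{18}; F(-3) = - \frac{2 \sqrt{6} \operatorname{atan}{\left(9 \right)}}{9}.
Integral = F(2) - F(-3) = \frac{\sqrt{51} \operatorname{atan}{\left(6 \right)}}{18} + \frac{2 \sqrt{6} \operatorname{atan}{\left(9 \right)}}{9}.

Antiderivative: F(u) = \frac{\sqrt{3} \sqrt{3 u^{2} + 5} \operatorname{atan}{\left(3 u \right)}}{18}; value = \frac{\sqrt{51} \operatorname{atan}{\left(6 \right)}}{18} + \frac{2 \sqrt{6} \operatorname{atan}{\left(9 \right)}}{9}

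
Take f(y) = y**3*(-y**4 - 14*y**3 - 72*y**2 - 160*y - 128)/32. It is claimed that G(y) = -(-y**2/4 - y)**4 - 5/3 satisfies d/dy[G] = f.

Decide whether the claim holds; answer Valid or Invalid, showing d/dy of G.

d/dy[G] = -y**7/32 - 7*y**6/16 - 9*y**5/4 - 5*y**4 - 4*y**3
This equals f(y) exactly, so the claim holds.

Valid - differentiating G returns exactly f.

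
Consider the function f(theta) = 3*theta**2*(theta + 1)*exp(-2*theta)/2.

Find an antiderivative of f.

An antiderivative is F(theta) = (-12*theta**3 - 30*theta**2 - 30*theta - 15)*exp(-2*theta)/16.

Recognize the product-rule pattern: f = u'v + uv' with u = -3*theta**3/4 - 15*theta**2/8 - 15*theta/8 - 15/16, v = exp(-2*theta), so integration by parts undoes it.
Check: d/dtheta[(-12*theta**3 - 30*theta**2 - 30*theta - 15)*exp(-2*theta)/16] = (3*theta**3 + 3*theta**2)*exp(-2*theta)/2, which equals f(theta).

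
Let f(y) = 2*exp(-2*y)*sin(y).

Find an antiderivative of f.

An antiderivative is F(y) = 2*(-2*sin(y) - cos(y))*exp(-2*y)/5.

Since d/dy undoes antidifferentiation here, F'(y) = f(y) is required of F(y).
Check: d/dy[2*(-2*sin(y) - cos(y))*exp(-2*y)/5] = 2*exp(-2*y)*sin(y) = f(y).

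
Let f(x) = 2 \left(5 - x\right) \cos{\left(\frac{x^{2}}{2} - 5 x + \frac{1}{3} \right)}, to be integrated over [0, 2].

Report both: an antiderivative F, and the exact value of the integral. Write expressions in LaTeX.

Antiderivative: F(x) = - 2 \sin{\left(\frac{x^{2}}{2} - 5 x + \frac{1}{3} \right)}; value = 2 \sin{\left(\frac{1}{3} \right)} + 2 \sin{\left(\frac{23}{3} \right)}

f matches the chain-rule pattern g'(h)*h' with inner function h(x) = \frac{x^{2}}{2} - 5 x + \frac{1}{3}; substituting u = h(x) collapses the integral.
F(x) = - 2 \sin{\left(\frac{x^{2}}{2} - 5 x + \frac{1}{3} \right)} is an antiderivative of f.
Check: d/dx[- 2 \sin{\left(\frac{x^{2}}{2} - 5 x + \frac{1}{3} \right)}] = - 2 x \cos{\left(\frac{x^{2}}{2} - 5 x + \frac{1}{3} \right)} + 10 \cos{\left(\frac{x^{2}}{2} - 5 x + \frac{1}{3} \right)}, which equals f(x).
F(2) = 2 \sin{\left(\frac{23}{3} \right)}; F(0) = - 2 \sin{\left(\frac{1}{3} \right)}.
Integral = F(2) - F(0) = 2 \sin{\left(\frac{1}{3} \right)} + 2 \sin{\left(\frac{23}{3} \right)}.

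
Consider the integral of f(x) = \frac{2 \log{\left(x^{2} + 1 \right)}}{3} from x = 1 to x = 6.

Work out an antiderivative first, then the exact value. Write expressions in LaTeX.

Antiderivative: F(x) = \frac{2 x \log{\left(x^{2} + 1 \right)}}{3} - \frac{4 x}{3} + \frac{4 \operatorname{atan}{\left(x \right)}}{3}; value = - \frac{20}{3} - \frac{\pi}{3} - \frac{2 \log{\left(2 \right)}}{3} + \frac{4 \operatorname{atan}{\left(6 \right)}}{3} + 4 \log{\left(37 \right)}

For F(x) to be correct the identity F'(x) - f(x) = 0 must hold.
F(x) = \frac{2 x \log{\left(x^{2} + 1 \right)}}{3} - \frac{4 x}{3} + \frac{4 \operatorname{atan}{\left(x \right)}}{3} is an antiderivative of f.
Check: d/dx[\frac{2 x \log{\left(x^{2} + 1 \right)}}{3} - \frac{4 x}{3} + \frac{4 \operatorname{atan}{\left(x \right)}}{3}] = \frac{2 \log{\left(x^{2} + 1 \right)}}{3} = f(x).
F(6) = -8 + \frac{4 \operatorname{atan}{\left(6 \right)}}{3} + 4 \log{\left(37 \right)}; F(1) = - \frac{4}{3} + \frac{2 \log{\left(2 \right)}}{3} + \frac{\pi}{3}.
Integral = F(6) - F(1) = - \frac{20}{3} - \frac{\pi}{3} - \frac{2 \log{\left(2 \right)}}{3} + \frac{4 \operatorname{atan}{\left(6 \right)}}{3} + 4 \log{\left(37 \right)}.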